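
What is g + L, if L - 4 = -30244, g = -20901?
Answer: -51141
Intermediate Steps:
L = -30240 (L = 4 - 30244 = -30240)
g + L = -20901 - 30240 = -51141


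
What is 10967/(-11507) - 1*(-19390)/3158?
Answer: 94243472/18169553 ≈ 5.1869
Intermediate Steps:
10967/(-11507) - 1*(-19390)/3158 = 10967*(-1/11507) + 19390*(1/3158) = -10967/11507 + 9695/1579 = 94243472/18169553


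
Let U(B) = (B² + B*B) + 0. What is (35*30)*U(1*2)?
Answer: 8400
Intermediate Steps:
U(B) = 2*B² (U(B) = (B² + B²) + 0 = 2*B² + 0 = 2*B²)
(35*30)*U(1*2) = (35*30)*(2*(1*2)²) = 1050*(2*2²) = 1050*(2*4) = 1050*8 = 8400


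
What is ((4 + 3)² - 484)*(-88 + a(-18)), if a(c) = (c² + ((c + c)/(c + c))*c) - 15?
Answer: -88305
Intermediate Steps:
a(c) = -15 + c + c² (a(c) = (c² + ((2*c)/((2*c)))*c) - 15 = (c² + ((2*c)*(1/(2*c)))*c) - 15 = (c² + 1*c) - 15 = (c² + c) - 15 = (c + c²) - 15 = -15 + c + c²)
((4 + 3)² - 484)*(-88 + a(-18)) = ((4 + 3)² - 484)*(-88 + (-15 - 18 + (-18)²)) = (7² - 484)*(-88 + (-15 - 18 + 324)) = (49 - 484)*(-88 + 291) = -435*203 = -88305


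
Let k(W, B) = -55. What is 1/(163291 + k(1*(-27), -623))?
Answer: 1/163236 ≈ 6.1261e-6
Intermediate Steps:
1/(163291 + k(1*(-27), -623)) = 1/(163291 - 55) = 1/163236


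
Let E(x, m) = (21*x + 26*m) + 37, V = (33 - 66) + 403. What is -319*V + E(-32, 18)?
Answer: -118197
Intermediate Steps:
V = 370 (V = -33 + 403 = 370)
E(x, m) = 37 + 21*x + 26*m
-319*V + E(-32, 18) = -319*370 + (37 + 21*(-32) + 26*18) = -118030 + (37 - 672 + 468) = -118030 - 167 = -118197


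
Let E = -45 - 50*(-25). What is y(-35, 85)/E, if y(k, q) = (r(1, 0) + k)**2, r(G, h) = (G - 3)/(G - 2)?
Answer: 1089/1205 ≈ 0.90373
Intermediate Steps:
r(G, h) = (-3 + G)/(-2 + G)
y(k, q) = (2 + k)**2 (y(k, q) = ((-3 + 1)/(-2 + 1) + k)**2 = (-2/(-1) + k)**2 = (-1*(-2) + k)**2 = (2 + k)**2)
E = 1205 (E = -45 + 1250 = 1205)
y(-35, 85)/E = (2 - 35)**2/1205 = (-33)**2*(1/1205) = 1089*(1/1205) = 1089/1205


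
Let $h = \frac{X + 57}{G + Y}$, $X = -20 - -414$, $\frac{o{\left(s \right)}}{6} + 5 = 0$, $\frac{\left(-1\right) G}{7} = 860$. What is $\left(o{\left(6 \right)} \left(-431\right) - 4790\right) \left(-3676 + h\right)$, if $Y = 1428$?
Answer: $- \frac{837856305}{28} \approx -2.9923 \cdot 10^{7}$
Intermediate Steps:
$G = -6020$ ($G = \left(-7\right) 860 = -6020$)
$o{\left(s \right)} = -30$ ($o{\left(s \right)} = -30 + 6 \cdot 0 = -30 + 0 = -30$)
$X = 394$ ($X = -20 + 414 = 394$)
$h = - \frac{11}{112}$ ($h = \frac{394 + 57}{-6020 + 1428} = \frac{451}{-4592} = 451 \left(- \frac{1}{4592}\right) = - \frac{11}{112} \approx -0.098214$)
$\left(o{\left(6 \right)} \left(-431\right) - 4790\right) \left(-3676 + h\right) = \left(\left(-30\right) \left(-431\right) - 4790\right) \left(-3676 - \frac{11}{112}\right) = \left(12930 - 4790\right) \left(- \frac{411723}{112}\right) = 8140 \left(- \frac{411723}{112}\right) = - \frac{837856305}{28}$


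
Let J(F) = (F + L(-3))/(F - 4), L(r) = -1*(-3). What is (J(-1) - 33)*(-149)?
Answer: 24883/5 ≈ 4976.6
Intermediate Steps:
L(r) = 3
J(F) = (3 + F)/(-4 + F) (J(F) = (F + 3)/(F - 4) = (3 + F)/(-4 + F))
(J(-1) - 33)*(-149) = ((3 - 1)/(-4 - 1) - 33)*(-149) = (2/(-5) - 33)*(-149) = (-1/5*2 - 33)*(-149) = (-2/5 - 33)*(-149) = -167/5*(-149) = 24883/5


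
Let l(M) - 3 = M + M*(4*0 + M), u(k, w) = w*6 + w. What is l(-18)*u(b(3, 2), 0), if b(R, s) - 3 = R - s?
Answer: 0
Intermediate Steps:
b(R, s) = 3 + R - s (b(R, s) = 3 + (R - s) = 3 + R - s)
u(k, w) = 7*w (u(k, w) = 6*w + w = 7*w)
l(M) = 3 + M + M² (l(M) = 3 + (M + M*(4*0 + M)) = 3 + (M + M*(0 + M)) = 3 + (M + M*M) = 3 + (M + M²) = 3 + M + M²)
l(-18)*u(b(3, 2), 0) = (3 - 18 + (-18)²)*(7*0) = (3 - 18 + 324)*0 = 309*0 = 0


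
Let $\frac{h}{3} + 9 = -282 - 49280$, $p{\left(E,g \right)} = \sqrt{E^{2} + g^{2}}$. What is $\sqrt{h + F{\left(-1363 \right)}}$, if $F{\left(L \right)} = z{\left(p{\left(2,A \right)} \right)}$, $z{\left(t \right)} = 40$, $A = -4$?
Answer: $i \sqrt{148673} \approx 385.58 i$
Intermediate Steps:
$F{\left(L \right)} = 40$
$h = -148713$ ($h = -27 + 3 \left(-282 - 49280\right) = -27 + 3 \left(-49562\right) = -27 - 148686 = -148713$)
$\sqrt{h + F{\left(-1363 \right)}} = \sqrt{-148713 + 40} = \sqrt{-148673} = i \sqrt{148673}$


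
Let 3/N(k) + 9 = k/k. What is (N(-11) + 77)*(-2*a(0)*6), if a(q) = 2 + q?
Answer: -1839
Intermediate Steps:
N(k) = -3/8 (N(k) = 3/(-9 + k/k) = 3/(-9 + 1) = 3/(-8) = 3*(-1/8) = -3/8)
(N(-11) + 77)*(-2*a(0)*6) = (-3/8 + 77)*(-2*(2 + 0)*6) = 613*(-2*2*6)/8 = 613*(-4*6)/8 = (613/8)*(-24) = -1839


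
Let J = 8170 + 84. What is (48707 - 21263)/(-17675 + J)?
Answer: -27444/9421 ≈ -2.9131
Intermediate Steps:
J = 8254
(48707 - 21263)/(-17675 + J) = (48707 - 21263)/(-17675 + 8254) = 27444/(-9421) = 27444*(-1/9421) = -27444/9421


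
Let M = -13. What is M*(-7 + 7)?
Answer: 0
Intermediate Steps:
M*(-7 + 7) = -13*(-7 + 7) = -13*0 = 0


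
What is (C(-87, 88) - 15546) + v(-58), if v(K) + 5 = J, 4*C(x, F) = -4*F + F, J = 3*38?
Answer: -15503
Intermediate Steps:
J = 114
C(x, F) = -3*F/4 (C(x, F) = (-4*F + F)/4 = (-3*F)/4 = -3*F/4)
v(K) = 109 (v(K) = -5 + 114 = 109)
(C(-87, 88) - 15546) + v(-58) = (-¾*88 - 15546) + 109 = (-66 - 15546) + 109 = -15612 + 109 = -15503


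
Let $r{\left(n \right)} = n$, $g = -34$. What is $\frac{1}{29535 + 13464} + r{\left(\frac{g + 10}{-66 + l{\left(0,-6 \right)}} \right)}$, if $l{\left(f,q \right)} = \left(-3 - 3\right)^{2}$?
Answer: $\frac{172001}{214995} \approx 0.80002$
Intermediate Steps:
$l{\left(f,q \right)} = 36$ ($l{\left(f,q \right)} = \left(-6\right)^{2} = 36$)
$\frac{1}{29535 + 13464} + r{\left(\frac{g + 10}{-66 + l{\left(0,-6 \right)}} \right)} = \frac{1}{29535 + 13464} + \frac{-34 + 10}{-66 + 36} = \frac{1}{42999} - \frac{24}{-30} = \frac{1}{42999} - - \frac{4}{5} = \frac{1}{42999} + \frac{4}{5} = \frac{172001}{214995}$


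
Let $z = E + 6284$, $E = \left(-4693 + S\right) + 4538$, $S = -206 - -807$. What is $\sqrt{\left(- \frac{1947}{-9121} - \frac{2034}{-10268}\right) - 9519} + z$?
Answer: $6730 + \frac{i \sqrt{20872246244005112754}}{46827214} \approx 6730.0 + 97.563 i$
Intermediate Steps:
$S = 601$ ($S = -206 + 807 = 601$)
$E = 446$ ($E = \left(-4693 + 601\right) + 4538 = -4092 + 4538 = 446$)
$z = 6730$ ($z = 446 + 6284 = 6730$)
$\sqrt{\left(- \frac{1947}{-9121} - \frac{2034}{-10268}\right) - 9519} + z = \sqrt{\left(- \frac{1947}{-9121} - \frac{2034}{-10268}\right) - 9519} + 6730 = \sqrt{\left(\left(-1947\right) \left(- \frac{1}{9121}\right) - - \frac{1017}{5134}\right) - 9519} + 6730 = \sqrt{\left(\frac{1947}{9121} + \frac{1017}{5134}\right) - 9519} + 6730 = \sqrt{\frac{19271955}{46827214} - 9519} + 6730 = \sqrt{- \frac{445728978111}{46827214}} + 6730 = \frac{i \sqrt{20872246244005112754}}{46827214} + 6730 = 6730 + \frac{i \sqrt{20872246244005112754}}{46827214}$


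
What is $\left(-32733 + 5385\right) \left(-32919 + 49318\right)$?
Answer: $-448479852$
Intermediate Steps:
$\left(-32733 + 5385\right) \left(-32919 + 49318\right) = \left(-27348\right) 16399 = -448479852$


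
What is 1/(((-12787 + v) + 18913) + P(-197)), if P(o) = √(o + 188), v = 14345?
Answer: 20471/419061850 - 3*I/419061850 ≈ 4.885e-5 - 7.1588e-9*I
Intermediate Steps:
P(o) = √(188 + o)
1/(((-12787 + v) + 18913) + P(-197)) = 1/(((-12787 + 14345) + 18913) + √(188 - 197)) = 1/((1558 + 18913) + √(-9)) = 1/(20471 + 3*I) = (20471 - 3*I)/419061850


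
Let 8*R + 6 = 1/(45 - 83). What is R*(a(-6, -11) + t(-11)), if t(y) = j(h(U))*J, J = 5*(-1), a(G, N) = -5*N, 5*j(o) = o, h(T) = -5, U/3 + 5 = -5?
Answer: -3435/76 ≈ -45.197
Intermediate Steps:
U = -30 (U = -15 + 3*(-5) = -15 - 15 = -30)
j(o) = o/5
R = -229/304 (R = -3/4 + 1/(8*(45 - 83)) = -3/4 + (1/8)/(-38) = -3/4 + (1/8)*(-1/38) = -3/4 - 1/304 = -229/304 ≈ -0.75329)
J = -5
t(y) = 5 (t(y) = ((1/5)*(-5))*(-5) = -1*(-5) = 5)
R*(a(-6, -11) + t(-11)) = -229*(-5*(-11) + 5)/304 = -229*(55 + 5)/304 = -229/304*60 = -3435/76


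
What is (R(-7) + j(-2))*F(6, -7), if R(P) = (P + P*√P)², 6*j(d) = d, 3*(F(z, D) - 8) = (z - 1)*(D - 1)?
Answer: 14128/9 - 1568*I*√7/3 ≈ 1569.8 - 1382.8*I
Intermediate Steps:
F(z, D) = 8 + (-1 + D)*(-1 + z)/3 (F(z, D) = 8 + ((z - 1)*(D - 1))/3 = 8 + ((-1 + z)*(-1 + D))/3 = 8 + ((-1 + D)*(-1 + z))/3 = 8 + (-1 + D)*(-1 + z)/3)
j(d) = d/6
R(P) = (P + P^(3/2))²
(R(-7) + j(-2))*F(6, -7) = ((-7 + (-7)^(3/2))² + (⅙)*(-2))*(25/3 - ⅓*(-7) - ⅓*6 + (⅓)*(-7)*6) = ((-7 - 7*I*√7)² - ⅓)*(25/3 + 7/3 - 2 - 14) = (-⅓ + (-7 - 7*I*√7)²)*(-16/3) = 16/9 - 16*(-7 - 7*I*√7)²/3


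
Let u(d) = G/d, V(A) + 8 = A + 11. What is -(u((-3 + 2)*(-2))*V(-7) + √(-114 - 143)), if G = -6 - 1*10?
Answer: -32 - I*√257 ≈ -32.0 - 16.031*I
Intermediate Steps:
G = -16 (G = -6 - 10 = -16)
V(A) = 3 + A (V(A) = -8 + (A + 11) = -8 + (11 + A) = 3 + A)
u(d) = -16/d
-(u((-3 + 2)*(-2))*V(-7) + √(-114 - 143)) = -((-16*(-1/(2*(-3 + 2))))*(3 - 7) + √(-114 - 143)) = -(-16/((-1*(-2)))*(-4) + √(-257)) = -(-16/2*(-4) + I*√257) = -(-16*½*(-4) + I*√257) = -(-8*(-4) + I*√257) = -(32 + I*√257) = -32 - I*√257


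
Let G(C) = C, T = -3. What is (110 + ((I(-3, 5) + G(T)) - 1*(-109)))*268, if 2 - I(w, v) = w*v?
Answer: 62444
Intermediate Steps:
I(w, v) = 2 - v*w (I(w, v) = 2 - w*v = 2 - v*w)
(110 + ((I(-3, 5) + G(T)) - 1*(-109)))*268 = (110 + (((2 - 1*5*(-3)) - 3) - 1*(-109)))*268 = (110 + (((2 + 15) - 3) + 109))*268 = (110 + ((17 - 3) + 109))*268 = (110 + (14 + 109))*268 = (110 + 123)*268 = 233*268 = 62444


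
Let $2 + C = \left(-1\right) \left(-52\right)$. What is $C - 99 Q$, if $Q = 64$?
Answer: $-6286$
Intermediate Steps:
$C = 50$ ($C = -2 - -52 = -2 + 52 = 50$)
$C - 99 Q = 50 - 6336 = -6286$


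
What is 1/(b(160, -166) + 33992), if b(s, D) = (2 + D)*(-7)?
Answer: 1/35140 ≈ 2.8458e-5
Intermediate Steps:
b(s, D) = -14 - 7*D
1/(b(160, -166) + 33992) = 1/((-14 - 7*(-166)) + 33992) = 1/((-14 + 1162) + 33992) = 1/(1148 + 33992) = 1/35140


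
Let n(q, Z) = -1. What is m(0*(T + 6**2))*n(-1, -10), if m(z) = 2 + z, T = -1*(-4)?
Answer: -2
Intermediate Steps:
T = 4
m(0*(T + 6**2))*n(-1, -10) = (2 + 0*(4 + 6**2))*(-1) = (2 + 0*(4 + 36))*(-1) = (2 + 0*40)*(-1) = (2 + 0)*(-1) = 2*(-1) = -2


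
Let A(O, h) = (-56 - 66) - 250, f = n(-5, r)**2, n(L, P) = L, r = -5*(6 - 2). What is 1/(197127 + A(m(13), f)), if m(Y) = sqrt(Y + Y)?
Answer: 1/196755 ≈ 5.0825e-6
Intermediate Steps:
r = -20 (r = -5*4 = -20)
m(Y) = sqrt(2)*sqrt(Y) (m(Y) = sqrt(2*Y) = sqrt(2)*sqrt(Y))
f = 25 (f = (-5)**2 = 25)
A(O, h) = -372 (A(O, h) = -122 - 250 = -372)
1/(197127 + A(m(13), f)) = 1/(197127 - 372) = 1/196755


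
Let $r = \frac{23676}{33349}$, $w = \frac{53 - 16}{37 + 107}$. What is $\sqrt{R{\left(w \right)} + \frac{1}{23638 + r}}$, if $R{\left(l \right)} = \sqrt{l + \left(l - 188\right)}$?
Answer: $\frac{\sqrt{236609355554658 + 466094993878624683 i \sqrt{26998}}}{2364982014} \approx 2.6165 + 2.6165 i$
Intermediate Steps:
$w = \frac{37}{144} \approx 0.25694$
$R{\left(l \right)} = \sqrt{-188 + 2 l}$ ($R{\left(l \right)} = \sqrt{l + \left(-188 + l\right)} = \sqrt{-188 + 2 l}$)
$r = \frac{23676}{33349}$ ($r = 23676 \cdot \frac{1}{33349} = \frac{23676}{33349} \approx 0.70995$)
$\sqrt{R{\left(w \right)} + \frac{1}{23638 + r}} = \sqrt{\sqrt{-188 + 2 \cdot \frac{37}{144}} + \frac{1}{23638 + \frac{23676}{33349}}} = \sqrt{\sqrt{-188 + \frac{37}{72}} + \frac{1}{\frac{788327338}{33349}}} = \sqrt{\sqrt{- \frac{13499}{72}} + \frac{33349}{788327338}} = \sqrt{\frac{i \sqrt{26998}}{12} + \frac{33349}{788327338}} = \sqrt{\frac{33349}{788327338} + \frac{i \sqrt{26998}}{12}}$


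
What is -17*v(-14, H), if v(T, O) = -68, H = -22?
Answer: 1156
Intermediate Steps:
-17*v(-14, H) = -17*(-68) = 1156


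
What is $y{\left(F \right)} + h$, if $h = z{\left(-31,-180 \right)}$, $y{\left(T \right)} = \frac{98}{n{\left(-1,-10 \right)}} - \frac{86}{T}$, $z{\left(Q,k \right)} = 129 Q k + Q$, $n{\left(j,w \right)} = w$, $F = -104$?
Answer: $\frac{187142807}{260} \approx 7.1978 \cdot 10^{5}$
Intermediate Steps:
$z{\left(Q,k \right)} = Q + 129 Q k$ ($z{\left(Q,k \right)} = 129 Q k + Q = Q + 129 Q k$)
$y{\left(T \right)} = - \frac{49}{5} - \frac{86}{T}$ ($y{\left(T \right)} = \frac{98}{-10} - \frac{86}{T} = 98 \left(- \frac{1}{10}\right) - \frac{86}{T} = - \frac{49}{5} - \frac{86}{T}$)
$h = 719789$ ($h = - 31 \left(1 + 129 \left(-180\right)\right) = - 31 \left(1 - 23220\right) = \left(-31\right) \left(-23219\right) = 719789$)
$y{\left(F \right)} + h = \left(- \frac{49}{5} - \frac{86}{-104}\right) + 719789 = \left(- \frac{49}{5} - - \frac{43}{52}\right) + 719789 = \left(- \frac{49}{5} + \frac{43}{52}\right) + 719789 = - \frac{2333}{260} + 719789 = \frac{187142807}{260}$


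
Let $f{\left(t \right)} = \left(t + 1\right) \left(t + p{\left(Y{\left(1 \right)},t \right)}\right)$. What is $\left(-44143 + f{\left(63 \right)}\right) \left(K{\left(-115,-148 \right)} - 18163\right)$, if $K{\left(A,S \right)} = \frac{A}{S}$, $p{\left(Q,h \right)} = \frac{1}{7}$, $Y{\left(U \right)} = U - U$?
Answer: $\frac{754559070417}{1036} \approx 7.2834 \cdot 10^{8}$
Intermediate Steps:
$Y{\left(U \right)} = 0$
$p{\left(Q,h \right)} = \frac{1}{7}$
$f{\left(t \right)} = \left(1 + t\right) \left(\frac{1}{7} + t\right)$ ($f{\left(t \right)} = \left(t + 1\right) \left(t + \frac{1}{7}\right) = \left(1 + t\right) \left(\frac{1}{7} + t\right)$)
$\left(-44143 + f{\left(63 \right)}\right) \left(K{\left(-115,-148 \right)} - 18163\right) = \left(-44143 + \left(\frac{1}{7} + 63^{2} + \frac{8}{7} \cdot 63\right)\right) \left(- \frac{115}{-148} - 18163\right) = \left(-44143 + \left(\frac{1}{7} + 3969 + 72\right)\right) \left(\left(-115\right) \left(- \frac{1}{148}\right) - 18163\right) = \left(-44143 + \frac{28288}{7}\right) \left(\frac{115}{148} - 18163\right) = \left(- \frac{280713}{7}\right) \left(- \frac{2688009}{148}\right) = \frac{754559070417}{1036}$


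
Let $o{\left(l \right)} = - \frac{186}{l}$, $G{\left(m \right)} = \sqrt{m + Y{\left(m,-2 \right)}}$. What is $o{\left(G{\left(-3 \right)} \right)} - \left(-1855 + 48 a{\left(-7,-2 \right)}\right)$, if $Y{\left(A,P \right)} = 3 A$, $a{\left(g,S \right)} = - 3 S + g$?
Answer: $1903 + 31 i \sqrt{3} \approx 1903.0 + 53.694 i$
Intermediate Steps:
$a{\left(g,S \right)} = g - 3 S$
$G{\left(m \right)} = 2 \sqrt{m}$ ($G{\left(m \right)} = \sqrt{m + 3 m} = \sqrt{4 m} = 2 \sqrt{m}$)
$o{\left(G{\left(-3 \right)} \right)} - \left(-1855 + 48 a{\left(-7,-2 \right)}\right) = - \frac{186}{2 \sqrt{-3}} + \left(\left(64 - 48 \left(-7 - -6\right)\right) + 1791\right) = - \frac{186}{2 i \sqrt{3}} + \left(\left(64 - 48 \left(-7 + 6\right)\right) + 1791\right) = - \frac{186}{2 i \sqrt{3}} + \left(\left(64 - -48\right) + 1791\right) = - 186 \left(- \frac{i \sqrt{3}}{6}\right) + \left(\left(64 + 48\right) + 1791\right) = 31 i \sqrt{3} + \left(112 + 1791\right) = 31 i \sqrt{3} + 1903 = 1903 + 31 i \sqrt{3}$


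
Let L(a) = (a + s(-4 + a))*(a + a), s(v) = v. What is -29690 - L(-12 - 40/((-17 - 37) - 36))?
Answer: -2455642/81 ≈ -30317.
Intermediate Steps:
L(a) = 2*a*(-4 + 2*a) (L(a) = (a + (-4 + a))*(a + a) = (-4 + 2*a)*(2*a) = 2*a*(-4 + 2*a))
-29690 - L(-12 - 40/((-17 - 37) - 36)) = -29690 - 4*(-12 - 40/((-17 - 37) - 36))*(-2 + (-12 - 40/((-17 - 37) - 36))) = -29690 - 4*(-12 - 40/(-54 - 36))*(-2 + (-12 - 40/(-54 - 36))) = -29690 - 4*(-12 - 40/(-90))*(-2 + (-12 - 40/(-90))) = -29690 - 4*(-12 - 40*(-1)/90)*(-2 + (-12 - 40*(-1)/90)) = -29690 - 4*(-12 - 1*(-4/9))*(-2 + (-12 - 1*(-4/9))) = -29690 - 4*(-12 + 4/9)*(-2 + (-12 + 4/9)) = -29690 - 4*(-104)*(-2 - 104/9)/9 = -29690 - 4*(-104)*(-122)/(9*9) = -29690 - 1*50752/81 = -29690 - 50752/81 = -2455642/81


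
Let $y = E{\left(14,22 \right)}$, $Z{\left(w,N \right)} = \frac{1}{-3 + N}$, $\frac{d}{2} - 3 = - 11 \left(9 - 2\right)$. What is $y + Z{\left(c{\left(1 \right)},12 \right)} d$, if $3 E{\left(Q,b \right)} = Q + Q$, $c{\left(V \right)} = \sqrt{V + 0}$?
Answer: $- \frac{64}{9} \approx -7.1111$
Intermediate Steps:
$c{\left(V \right)} = \sqrt{V}$
$d = -148$ ($d = 6 + 2 \left(- 11 \left(9 - 2\right)\right) = 6 + 2 \left(\left(-11\right) 7\right) = 6 + 2 \left(-77\right) = 6 - 154 = -148$)
$E{\left(Q,b \right)} = \frac{2 Q}{3}$ ($E{\left(Q,b \right)} = \frac{Q + Q}{3} = \frac{2 Q}{3}$)
$y = \frac{28}{3}$ ($y = \frac{2}{3} \cdot 14 = \frac{28}{3} \approx 9.3333$)
$y + Z{\left(c{\left(1 \right)},12 \right)} d = \frac{28}{3} + \frac{1}{-3 + 12} \left(-148\right) = \frac{28}{3} + \frac{1}{9} \left(-148\right) = \frac{28}{3} - \frac{148}{9} = - \frac{64}{9}$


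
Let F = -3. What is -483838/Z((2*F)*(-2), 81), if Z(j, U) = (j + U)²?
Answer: -483838/8649 ≈ -55.941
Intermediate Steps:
Z(j, U) = (U + j)²
-483838/Z((2*F)*(-2), 81) = -483838/(81 + (2*(-3))*(-2))² = -483838/(81 - 6*(-2))² = -483838/(81 + 12)² = -483838/(93²) = -483838/8649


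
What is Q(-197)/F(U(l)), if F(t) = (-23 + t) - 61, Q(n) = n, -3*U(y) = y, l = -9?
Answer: 197/81 ≈ 2.4321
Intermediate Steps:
U(y) = -y/3
F(t) = -84 + t
Q(-197)/F(U(l)) = -197/(-84 - 1/3*(-9)) = -197/(-84 + 3) = -197/(-81) = -197*(-1/81) = 197/81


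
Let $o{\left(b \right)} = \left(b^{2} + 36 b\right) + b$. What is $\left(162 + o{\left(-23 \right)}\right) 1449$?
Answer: $-231840$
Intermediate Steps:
$o{\left(b \right)} = b^{2} + 37 b$
$\left(162 + o{\left(-23 \right)}\right) 1449 = \left(162 - 23 \left(37 - 23\right)\right) 1449 = \left(162 - 322\right) 1449 = \left(-160\right) 1449 = -231840$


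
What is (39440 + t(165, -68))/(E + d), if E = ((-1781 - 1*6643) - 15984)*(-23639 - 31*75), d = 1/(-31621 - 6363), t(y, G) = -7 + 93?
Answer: 1501355584/24071574187007 ≈ 6.2370e-5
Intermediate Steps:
t(y, G) = 86
d = -1/37984 (d = 1/(-37984) = -1/37984 ≈ -2.6327e-5)
E = 633729312 (E = ((-1781 - 6643) - 15984)*(-23639 - 2325) = (-8424 - 15984)*(-25964) = -24408*(-25964) = 633729312)
(39440 + t(165, -68))/(E + d) = (39440 + 86)/(633729312 - 1/37984) = 39526/(24071574187007/37984) = 39526*(37984/24071574187007) = 1501355584/24071574187007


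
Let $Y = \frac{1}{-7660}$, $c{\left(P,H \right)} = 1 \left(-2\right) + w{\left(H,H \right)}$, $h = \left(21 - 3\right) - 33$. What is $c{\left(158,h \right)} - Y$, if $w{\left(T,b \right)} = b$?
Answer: $- \frac{130219}{7660} \approx -17.0$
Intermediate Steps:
$h = -15$ ($h = 18 - 33 = -15$)
$c{\left(P,H \right)} = -2 + H$ ($c{\left(P,H \right)} = 1 \left(-2\right) + H = -2 + H$)
$Y = - \frac{1}{7660} \approx -0.00013055$
$c{\left(158,h \right)} - Y = \left(-2 - 15\right) - - \frac{1}{7660} = -17 + \frac{1}{7660} = - \frac{130219}{7660}$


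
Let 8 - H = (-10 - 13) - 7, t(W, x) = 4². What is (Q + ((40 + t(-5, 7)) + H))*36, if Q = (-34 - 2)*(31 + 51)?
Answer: -102888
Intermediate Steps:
t(W, x) = 16
H = 38 (H = 8 - ((-10 - 13) - 7) = 8 - (-23 - 7) = 8 - 1*(-30) = 8 + 30 = 38)
Q = -2952 (Q = -36*82 = -2952)
(Q + ((40 + t(-5, 7)) + H))*36 = (-2952 + ((40 + 16) + 38))*36 = (-2952 + (56 + 38))*36 = (-2952 + 94)*36 = -2858*36 = -102888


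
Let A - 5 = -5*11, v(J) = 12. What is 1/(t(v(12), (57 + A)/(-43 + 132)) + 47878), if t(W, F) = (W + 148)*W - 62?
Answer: 1/49736 ≈ 2.0106e-5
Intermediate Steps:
A = -50 (A = 5 - 5*11 = 5 - 55 = -50)
t(W, F) = -62 + W*(148 + W) (t(W, F) = (148 + W)*W - 62 = W*(148 + W) - 62 = -62 + W*(148 + W))
1/(t(v(12), (57 + A)/(-43 + 132)) + 47878) = 1/((-62 + 12² + 148*12) + 47878) = 1/((-62 + 144 + 1776) + 47878) = 1/(1858 + 47878) = 1/49736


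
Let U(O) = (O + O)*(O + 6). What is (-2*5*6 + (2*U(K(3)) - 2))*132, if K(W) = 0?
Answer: -8184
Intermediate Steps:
U(O) = 2*O*(6 + O) (U(O) = (2*O)*(6 + O) = 2*O*(6 + O))
(-2*5*6 + (2*U(K(3)) - 2))*132 = (-2*5*6 + (2*(2*0*(6 + 0)) - 2))*132 = (-10*6 + (2*(2*0*6) - 2))*132 = (-60 + (2*0 - 2))*132 = (-60 + (0 - 2))*132 = (-60 - 2)*132 = -62*132 = -8184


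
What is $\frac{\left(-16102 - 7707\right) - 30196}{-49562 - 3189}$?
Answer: $\frac{54005}{52751} \approx 1.0238$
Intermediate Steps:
$\frac{\left(-16102 - 7707\right) - 30196}{-49562 - 3189} = \frac{-23809 - 30196}{-52751} = \left(-54005\right) \left(- \frac{1}{52751}\right) = \frac{54005}{52751}$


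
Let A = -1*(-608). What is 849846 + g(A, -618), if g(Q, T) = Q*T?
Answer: 474102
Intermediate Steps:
A = 608
849846 + g(A, -618) = 849846 + 608*(-618) = 849846 - 375744 = 474102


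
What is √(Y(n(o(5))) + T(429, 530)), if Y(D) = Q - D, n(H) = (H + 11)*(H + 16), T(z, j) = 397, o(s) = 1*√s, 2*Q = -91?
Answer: √(682 - 108*√5)/2 ≈ 10.494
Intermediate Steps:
Q = -91/2 (Q = (½)*(-91) = -91/2 ≈ -45.500)
o(s) = √s
n(H) = (11 + H)*(16 + H)
Y(D) = -91/2 - D
√(Y(n(o(5))) + T(429, 530)) = √((-91/2 - (176 + (√5)² + 27*√5)) + 397) = √((-91/2 - (176 + 5 + 27*√5)) + 397) = √((-91/2 - (181 + 27*√5)) + 397) = √((-91/2 + (-181 - 27*√5)) + 397) = √((-453/2 - 27*√5) + 397) = √(341/2 - 27*√5)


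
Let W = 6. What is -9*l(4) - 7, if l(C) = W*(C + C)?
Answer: -439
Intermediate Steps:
l(C) = 12*C (l(C) = 6*(C + C) = 6*(2*C) = 12*C)
-9*l(4) - 7 = -108*4 - 7 = -9*48 - 7 = -432 - 7 = -439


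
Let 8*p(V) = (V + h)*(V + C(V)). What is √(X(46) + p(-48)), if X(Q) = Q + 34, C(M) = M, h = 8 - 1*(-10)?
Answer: 2*√110 ≈ 20.976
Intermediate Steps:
h = 18 (h = 8 + 10 = 18)
p(V) = V*(18 + V)/4 (p(V) = ((V + 18)*(V + V))/8 = ((18 + V)*(2*V))/8 = (2*V*(18 + V))/8 = V*(18 + V)/4)
X(Q) = 34 + Q
√(X(46) + p(-48)) = √((34 + 46) + (¼)*(-48)*(18 - 48)) = √(80 + (¼)*(-48)*(-30)) = √(80 + 360) = √440 = 2*√110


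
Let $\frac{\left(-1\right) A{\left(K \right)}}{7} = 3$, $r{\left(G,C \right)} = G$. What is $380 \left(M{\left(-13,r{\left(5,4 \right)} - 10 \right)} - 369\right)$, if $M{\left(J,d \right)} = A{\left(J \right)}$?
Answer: $-148200$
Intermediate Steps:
$A{\left(K \right)} = -21$ ($A{\left(K \right)} = \left(-7\right) 3 = -21$)
$M{\left(J,d \right)} = -21$
$380 \left(M{\left(-13,r{\left(5,4 \right)} - 10 \right)} - 369\right) = 380 \left(-21 - 369\right) = 380 \left(-390\right) = -148200$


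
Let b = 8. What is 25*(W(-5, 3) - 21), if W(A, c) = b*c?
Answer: 75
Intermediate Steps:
W(A, c) = 8*c
25*(W(-5, 3) - 21) = 25*(8*3 - 21) = 25*(24 - 21) = 25*3 = 75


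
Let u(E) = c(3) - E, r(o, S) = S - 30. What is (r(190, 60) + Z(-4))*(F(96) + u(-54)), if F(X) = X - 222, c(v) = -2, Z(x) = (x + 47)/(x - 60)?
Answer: -69449/32 ≈ -2170.3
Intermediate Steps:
Z(x) = (47 + x)/(-60 + x)
F(X) = -222 + X
r(o, S) = -30 + S
u(E) = -2 - E
(r(190, 60) + Z(-4))*(F(96) + u(-54)) = ((-30 + 60) + (47 - 4)/(-60 - 4))*((-222 + 96) + (-2 - 1*(-54))) = (30 + 43/(-64))*(-126 + (-2 + 54)) = (30 - 1/64*43)*(-126 + 52) = (30 - 43/64)*(-74) = (1877/64)*(-74) = -69449/32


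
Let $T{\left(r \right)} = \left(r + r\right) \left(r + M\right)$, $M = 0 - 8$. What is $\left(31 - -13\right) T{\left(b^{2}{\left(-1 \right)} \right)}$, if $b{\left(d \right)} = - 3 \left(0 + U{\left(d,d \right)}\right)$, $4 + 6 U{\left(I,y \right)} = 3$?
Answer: $- \frac{341}{2} \approx -170.5$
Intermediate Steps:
$U{\left(I,y \right)} = - \frac{1}{6}$ ($U{\left(I,y \right)} = - \frac{2}{3} + \frac{1}{6} \cdot 3 = - \frac{2}{3} + \frac{1}{2} = - \frac{1}{6}$)
$M = -8$ ($M = 0 - 8 = -8$)
$b{\left(d \right)} = \frac{1}{2}$ ($b{\left(d \right)} = - 3 \left(0 - \frac{1}{6}\right) = \left(-3\right) \left(- \frac{1}{6}\right) = \frac{1}{2}$)
$T{\left(r \right)} = 2 r \left(-8 + r\right)$ ($T{\left(r \right)} = \left(r + r\right) \left(r - 8\right) = 2 r \left(-8 + r\right)$)
$\left(31 - -13\right) T{\left(b^{2}{\left(-1 \right)} \right)} = \left(31 - -13\right) \frac{2 \left(-8 + \left(\frac{1}{2}\right)^{2}\right)}{4} = \left(31 + 13\right) 2 \cdot \frac{1}{4} \left(-8 + \frac{1}{4}\right) = 44 \cdot 2 \cdot \frac{1}{4} \left(- \frac{31}{4}\right) = 44 \left(- \frac{31}{8}\right) = - \frac{341}{2}$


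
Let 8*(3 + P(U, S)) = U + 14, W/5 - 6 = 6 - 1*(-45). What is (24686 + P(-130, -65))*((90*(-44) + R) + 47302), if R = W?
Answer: 2152425299/2 ≈ 1.0762e+9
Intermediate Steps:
W = 285 (W = 30 + 5*(6 - 1*(-45)) = 30 + 5*(6 + 45) = 30 + 5*51 = 30 + 255 = 285)
R = 285
P(U, S) = -5/4 + U/8 (P(U, S) = -3 + (U + 14)/8 = -3 + (14 + U)/8 = -3 + (7/4 + U/8) = -5/4 + U/8)
(24686 + P(-130, -65))*((90*(-44) + R) + 47302) = (24686 + (-5/4 + (⅛)*(-130)))*((90*(-44) + 285) + 47302) = (24686 + (-5/4 - 65/4))*((-3960 + 285) + 47302) = (24686 - 35/2)*(-3675 + 47302) = (49337/2)*43627 = 2152425299/2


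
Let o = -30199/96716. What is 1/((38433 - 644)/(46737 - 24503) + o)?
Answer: 1075191772/1491678179 ≈ 0.72079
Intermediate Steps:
o = -30199/96716 (o = -30199*1/96716 = -30199/96716 ≈ -0.31224)
1/((38433 - 644)/(46737 - 24503) + o) = 1/((38433 - 644)/(46737 - 24503) - 30199/96716) = 1/(37789/22234 - 30199/96716) = 1/(1491678179/1075191772) = 1075191772/1491678179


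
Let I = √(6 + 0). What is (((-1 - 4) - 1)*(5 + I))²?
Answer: 1116 + 360*√6 ≈ 1997.8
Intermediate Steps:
I = √6 ≈ 2.4495
(((-1 - 4) - 1)*(5 + I))² = (((-1 - 4) - 1)*(5 + √6))² = ((-5 - 1)*(5 + √6))² = (-6*(5 + √6))² = (-30 - 6*√6)²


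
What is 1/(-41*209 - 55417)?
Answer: -1/63986 ≈ -1.5628e-5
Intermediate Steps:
1/(-41*209 - 55417) = 1/(-8569 - 55417) = 1/(-63986) = -1/63986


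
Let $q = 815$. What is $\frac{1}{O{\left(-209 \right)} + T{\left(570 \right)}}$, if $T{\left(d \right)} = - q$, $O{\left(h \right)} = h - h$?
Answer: $- \frac{1}{815} \approx -0.001227$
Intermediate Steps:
$O{\left(h \right)} = 0$
$T{\left(d \right)} = -815$ ($T{\left(d \right)} = \left(-1\right) 815 = -815$)
$\frac{1}{O{\left(-209 \right)} + T{\left(570 \right)}} = \frac{1}{0 - 815} = \frac{1}{-815} = - \frac{1}{815}$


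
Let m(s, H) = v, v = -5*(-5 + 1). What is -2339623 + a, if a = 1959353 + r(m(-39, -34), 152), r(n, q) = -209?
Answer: -380479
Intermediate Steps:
v = 20 (v = -5*(-4) = 20)
m(s, H) = 20
a = 1959144 (a = 1959353 - 209 = 1959144)
-2339623 + a = -2339623 + 1959144 = -380479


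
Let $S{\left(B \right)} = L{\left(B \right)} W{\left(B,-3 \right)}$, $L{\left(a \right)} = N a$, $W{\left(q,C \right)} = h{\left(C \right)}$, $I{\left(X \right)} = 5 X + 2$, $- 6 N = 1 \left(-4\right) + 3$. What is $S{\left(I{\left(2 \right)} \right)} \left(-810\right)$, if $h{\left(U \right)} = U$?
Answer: $4860$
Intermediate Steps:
$N = \frac{1}{6}$ ($N = - \frac{1 \left(-4\right) + 3}{6} = - \frac{-4 + 3}{6} = \left(- \frac{1}{6}\right) \left(-1\right) = \frac{1}{6} \approx 0.16667$)
$I{\left(X \right)} = 2 + 5 X$
$W{\left(q,C \right)} = C$
$L{\left(a \right)} = \frac{a}{6}$
$S{\left(B \right)} = - \frac{B}{2}$ ($S{\left(B \right)} = \frac{B}{6} \left(-3\right) = - \frac{B}{2}$)
$S{\left(I{\left(2 \right)} \right)} \left(-810\right) = - \frac{2 + 5 \cdot 2}{2} \left(-810\right) = - \frac{2 + 10}{2} \left(-810\right) = \left(- \frac{1}{2}\right) 12 \left(-810\right) = \left(-6\right) \left(-810\right) = 4860$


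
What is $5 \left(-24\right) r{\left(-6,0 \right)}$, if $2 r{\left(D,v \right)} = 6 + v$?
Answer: $-360$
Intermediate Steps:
$r{\left(D,v \right)} = 3 + \frac{v}{2}$ ($r{\left(D,v \right)} = \frac{6 + v}{2} = 3 + \frac{v}{2}$)
$5 \left(-24\right) r{\left(-6,0 \right)} = 5 \left(-24\right) \left(3 + \frac{1}{2} \cdot 0\right) = - 120 \left(3 + 0\right) = \left(-120\right) 3 = -360$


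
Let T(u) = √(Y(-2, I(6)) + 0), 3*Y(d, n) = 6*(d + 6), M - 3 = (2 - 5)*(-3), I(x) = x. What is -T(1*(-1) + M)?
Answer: -2*√2 ≈ -2.8284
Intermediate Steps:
M = 12 (M = 3 + (2 - 5)*(-3) = 3 - 3*(-3) = 3 + 9 = 12)
Y(d, n) = 12 + 2*d (Y(d, n) = (6*(d + 6))/3 = (6*(6 + d))/3 = (36 + 6*d)/3 = 12 + 2*d)
T(u) = 2*√2 (T(u) = √((12 + 2*(-2)) + 0) = √((12 - 4) + 0) = √(8 + 0) = √8 = 2*√2)
-T(1*(-1) + M) = -2*√2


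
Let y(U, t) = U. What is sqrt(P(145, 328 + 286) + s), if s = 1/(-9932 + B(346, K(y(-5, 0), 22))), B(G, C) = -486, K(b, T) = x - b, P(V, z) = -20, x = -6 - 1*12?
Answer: I*sqrt(2170704898)/10418 ≈ 4.4721*I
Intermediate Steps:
x = -18 (x = -6 - 12 = -18)
K(b, T) = -18 - b
s = -1/10418 (s = 1/(-9932 - 486) = 1/(-10418) = -1/10418 ≈ -9.5988e-5)
sqrt(P(145, 328 + 286) + s) = sqrt(-20 - 1/10418) = sqrt(-208361/10418) = I*sqrt(2170704898)/10418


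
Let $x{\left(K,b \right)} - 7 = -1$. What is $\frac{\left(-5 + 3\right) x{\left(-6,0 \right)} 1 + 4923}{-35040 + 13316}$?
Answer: $- \frac{4911}{21724} \approx -0.22606$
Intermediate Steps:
$x{\left(K,b \right)} = 6$ ($x{\left(K,b \right)} = 7 - 1 = 6$)
$\frac{\left(-5 + 3\right) x{\left(-6,0 \right)} 1 + 4923}{-35040 + 13316} = \frac{\left(-5 + 3\right) 6 \cdot 1 + 4923}{-35040 + 13316} = \frac{\left(-2\right) 6 \cdot 1 + 4923}{-21724} = \left(\left(-12\right) 1 + 4923\right) \left(- \frac{1}{21724}\right) = \left(-12 + 4923\right) \left(- \frac{1}{21724}\right) = 4911 \left(- \frac{1}{21724}\right) = - \frac{4911}{21724}$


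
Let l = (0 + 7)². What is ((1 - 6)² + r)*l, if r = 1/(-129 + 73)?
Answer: 9793/8 ≈ 1224.1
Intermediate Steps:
r = -1/56 (r = 1/(-56) = -1/56 ≈ -0.017857)
l = 49 (l = 7² = 49)
((1 - 6)² + r)*l = ((1 - 6)² - 1/56)*49 = ((-5)² - 1/56)*49 = (25 - 1/56)*49 = (1399/56)*49 = 9793/8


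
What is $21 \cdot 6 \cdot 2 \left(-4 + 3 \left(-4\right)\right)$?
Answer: $-4032$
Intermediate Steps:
$21 \cdot 6 \cdot 2 \left(-4 + 3 \left(-4\right)\right) = 126 \cdot 2 \left(-4 - 12\right) = 126 \cdot 2 \left(-16\right) = 126 \left(-32\right) = -4032$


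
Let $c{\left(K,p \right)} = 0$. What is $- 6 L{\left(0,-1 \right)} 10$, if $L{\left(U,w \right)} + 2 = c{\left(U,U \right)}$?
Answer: $120$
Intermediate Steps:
$L{\left(U,w \right)} = -2$ ($L{\left(U,w \right)} = -2 + 0 = -2$)
$- 6 L{\left(0,-1 \right)} 10 = \left(-6\right) \left(-2\right) 10 = 12 \cdot 10 = 120$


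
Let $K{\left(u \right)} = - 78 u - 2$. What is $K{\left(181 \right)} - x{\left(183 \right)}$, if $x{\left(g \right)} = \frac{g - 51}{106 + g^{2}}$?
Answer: $- \frac{474361532}{33595} \approx -14120.0$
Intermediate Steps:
$x{\left(g \right)} = \frac{-51 + g}{106 + g^{2}}$
$K{\left(u \right)} = -2 - 78 u$
$K{\left(181 \right)} - x{\left(183 \right)} = \left(-2 - 14118\right) - \frac{-51 + 183}{106 + 183^{2}} = \left(-2 - 14118\right) - \frac{1}{106 + 33489} \cdot 132 = -14120 - \frac{1}{33595} \cdot 132 = -14120 - \frac{132}{33595} = - \frac{474361532}{33595}$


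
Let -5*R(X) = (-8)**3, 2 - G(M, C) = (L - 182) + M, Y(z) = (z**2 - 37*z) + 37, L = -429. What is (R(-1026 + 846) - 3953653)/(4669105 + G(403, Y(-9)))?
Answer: -19767753/23346575 ≈ -0.84671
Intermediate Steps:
Y(z) = 37 + z**2 - 37*z
G(M, C) = 613 - M (G(M, C) = 2 - ((-429 - 182) + M) = 2 - (-611 + M) = 2 + (611 - M) = 613 - M)
R(X) = 512/5 (R(X) = -1/5*(-8)**3 = -1/5*(-512) = 512/5)
(R(-1026 + 846) - 3953653)/(4669105 + G(403, Y(-9))) = (512/5 - 3953653)/(4669105 + (613 - 1*403)) = -19767753/(5*(4669105 + (613 - 403))) = -19767753/(5*(4669105 + 210)) = -19767753/5/4669315 = -19767753/5*1/4669315 = -19767753/23346575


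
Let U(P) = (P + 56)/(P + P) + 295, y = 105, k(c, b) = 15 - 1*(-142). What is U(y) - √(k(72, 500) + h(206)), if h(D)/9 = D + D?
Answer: 8873/30 - √3865 ≈ 233.60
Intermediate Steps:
k(c, b) = 157 (k(c, b) = 15 + 142 = 157)
h(D) = 18*D (h(D) = 9*(D + D) = 9*(2*D) = 18*D)
U(P) = 295 + (56 + P)/(2*P) (U(P) = (56 + P)/((2*P)) + 295 = (56 + P)*(1/(2*P)) + 295 = (56 + P)/(2*P) + 295 = 295 + (56 + P)/(2*P))
U(y) - √(k(72, 500) + h(206)) = (591/2 + 28/105) - √(157 + 18*206) = (591/2 + 28*(1/105)) - √(157 + 3708) = (591/2 + 4/15) - √3865 = 8873/30 - √3865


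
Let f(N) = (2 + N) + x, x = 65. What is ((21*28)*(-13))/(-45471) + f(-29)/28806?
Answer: 36986827/218306271 ≈ 0.16943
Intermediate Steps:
f(N) = 67 + N (f(N) = (2 + N) + 65 = 67 + N)
((21*28)*(-13))/(-45471) + f(-29)/28806 = ((21*28)*(-13))/(-45471) + (67 - 29)/28806 = (588*(-13))*(-1/45471) + 38*(1/28806) = -7644*(-1/45471) + 19/14403 = 2548/15157 + 19/14403 = 36986827/218306271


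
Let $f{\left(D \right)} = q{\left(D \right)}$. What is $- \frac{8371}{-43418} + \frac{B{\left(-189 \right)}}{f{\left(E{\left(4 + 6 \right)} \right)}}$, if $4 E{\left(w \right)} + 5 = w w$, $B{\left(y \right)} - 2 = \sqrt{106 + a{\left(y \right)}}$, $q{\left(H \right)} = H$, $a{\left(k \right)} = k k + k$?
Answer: $\frac{1142589}{4124710} + \frac{4 \sqrt{35638}}{95} \approx 8.2256$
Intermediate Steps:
$a{\left(k \right)} = k + k^{2}$ ($a{\left(k \right)} = k^{2} + k = k + k^{2}$)
$B{\left(y \right)} = 2 + \sqrt{106 + y \left(1 + y\right)}$
$E{\left(w \right)} = - \frac{5}{4} + \frac{w^{2}}{4}$ ($E{\left(w \right)} = - \frac{5}{4} + \frac{w w}{4} = - \frac{5}{4} + \frac{w^{2}}{4}$)
$f{\left(D \right)} = D$
$- \frac{8371}{-43418} + \frac{B{\left(-189 \right)}}{f{\left(E{\left(4 + 6 \right)} \right)}} = - \frac{8371}{-43418} + \frac{2 + \sqrt{106 - 189 \left(1 - 189\right)}}{- \frac{5}{4} + \frac{\left(4 + 6\right)^{2}}{4}} = \left(-8371\right) \left(- \frac{1}{43418}\right) + \frac{2 + \sqrt{106 - -35532}}{- \frac{5}{4} + \frac{10^{2}}{4}} = \frac{8371}{43418} + \frac{2 + \sqrt{106 + 35532}}{- \frac{5}{4} + \frac{1}{4} \cdot 100} = \frac{8371}{43418} + \frac{2 + \sqrt{35638}}{- \frac{5}{4} + 25} = \frac{8371}{43418} + \frac{2 + \sqrt{35638}}{\frac{95}{4}} = \frac{8371}{43418} + \left(2 + \sqrt{35638}\right) \frac{4}{95} = \frac{8371}{43418} + \left(\frac{8}{95} + \frac{4 \sqrt{35638}}{95}\right) = \frac{1142589}{4124710} + \frac{4 \sqrt{35638}}{95}$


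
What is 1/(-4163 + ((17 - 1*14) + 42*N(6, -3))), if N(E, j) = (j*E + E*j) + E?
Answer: -1/5420 ≈ -0.00018450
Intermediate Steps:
N(E, j) = E + 2*E*j (N(E, j) = (E*j + E*j) + E = 2*E*j + E = E + 2*E*j)
1/(-4163 + ((17 - 1*14) + 42*N(6, -3))) = 1/(-4163 + ((17 - 1*14) + 42*(6*(1 + 2*(-3))))) = 1/(-4163 + ((17 - 14) + 42*(6*(1 - 6)))) = 1/(-4163 + (3 + 42*(6*(-5)))) = 1/(-4163 + (3 + 42*(-30))) = 1/(-4163 + (3 - 1260)) = 1/(-4163 - 1257) = 1/(-5420) = -1/5420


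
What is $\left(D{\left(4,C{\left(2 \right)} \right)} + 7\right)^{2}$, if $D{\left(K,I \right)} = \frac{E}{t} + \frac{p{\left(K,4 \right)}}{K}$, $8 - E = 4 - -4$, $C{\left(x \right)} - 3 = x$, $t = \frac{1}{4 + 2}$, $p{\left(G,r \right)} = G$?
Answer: $64$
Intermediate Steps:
$t = \frac{1}{6} \approx 0.16667$
$C{\left(x \right)} = 3 + x$
$E = 0$ ($E = 8 - \left(4 - -4\right) = 8 - \left(4 + 4\right) = 8 - 8 = 0$)
$D{\left(K,I \right)} = 1$ ($D{\left(K,I \right)} = 0 \frac{1}{\frac{1}{6}} + \frac{K}{K} = 0 \cdot 6 + 1 = 0 + 1 = 1$)
$\left(D{\left(4,C{\left(2 \right)} \right)} + 7\right)^{2} = \left(1 + 7\right)^{2} = 8^{2} = 64$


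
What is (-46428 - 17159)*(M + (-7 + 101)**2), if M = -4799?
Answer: -256700719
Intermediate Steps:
(-46428 - 17159)*(M + (-7 + 101)**2) = (-46428 - 17159)*(-4799 + (-7 + 101)**2) = -63587*(-4799 + 94**2) = -63587*(-4799 + 8836) = -63587*4037 = -256700719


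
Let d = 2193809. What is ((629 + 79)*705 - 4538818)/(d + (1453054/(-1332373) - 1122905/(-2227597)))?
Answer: -5994862150909893359/3255600823756514628 ≈ -1.8414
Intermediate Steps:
((629 + 79)*705 - 4538818)/(d + (1453054/(-1332373) - 1122905/(-2227597))) = ((629 + 79)*705 - 4538818)/(2193809 + (1453054/(-1332373) - 1122905/(-2227597))) = (708*705 - 4538818)/(2193809 + (1453054*(-1/1332373) - 1122905*(-1/2227597))) = (499140 - 4538818)/(2193809 + (-1453054/1332373 + 1122905/2227597)) = -4039678/(2193809 - 1740690427673/2967990097681) = -4039678/6511201647513029256/2967990097681 = -4039678*2967990097681/6511201647513029256 = -5994862150909893359/3255600823756514628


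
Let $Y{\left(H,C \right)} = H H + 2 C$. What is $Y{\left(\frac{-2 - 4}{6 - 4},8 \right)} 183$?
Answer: $4575$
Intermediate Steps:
$Y{\left(H,C \right)} = H^{2} + 2 C$
$Y{\left(\frac{-2 - 4}{6 - 4},8 \right)} 183 = \left(\left(\frac{-2 - 4}{6 - 4}\right)^{2} + 2 \cdot 8\right) 183 = \left(\left(- \frac{6}{2}\right)^{2} + 16\right) 183 = \left(\left(\left(-6\right) \frac{1}{2}\right)^{2} + 16\right) 183 = \left(\left(-3\right)^{2} + 16\right) 183 = \left(9 + 16\right) 183 = 25 \cdot 183 = 4575$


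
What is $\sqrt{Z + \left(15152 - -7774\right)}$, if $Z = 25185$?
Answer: $\sqrt{48111} \approx 219.34$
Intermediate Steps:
$\sqrt{Z + \left(15152 - -7774\right)} = \sqrt{25185 + \left(15152 - -7774\right)} = \sqrt{25185 + \left(15152 + 7774\right)} = \sqrt{25185 + 22926} = \sqrt{48111}$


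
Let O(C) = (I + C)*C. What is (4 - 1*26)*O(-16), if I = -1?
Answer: -5984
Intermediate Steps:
O(C) = C*(-1 + C) (O(C) = (-1 + C)*C = C*(-1 + C))
(4 - 1*26)*O(-16) = (4 - 1*26)*(-16*(-1 - 16)) = (4 - 26)*(-16*(-17)) = -22*272 = -5984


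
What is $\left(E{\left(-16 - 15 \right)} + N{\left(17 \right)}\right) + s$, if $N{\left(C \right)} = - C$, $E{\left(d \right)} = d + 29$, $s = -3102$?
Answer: $-3121$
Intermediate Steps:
$E{\left(d \right)} = 29 + d$
$\left(E{\left(-16 - 15 \right)} + N{\left(17 \right)}\right) + s = \left(\left(29 - 31\right) - 17\right) - 3102 = \left(-2 - 17\right) - 3102 = -19 - 3102 = -3121$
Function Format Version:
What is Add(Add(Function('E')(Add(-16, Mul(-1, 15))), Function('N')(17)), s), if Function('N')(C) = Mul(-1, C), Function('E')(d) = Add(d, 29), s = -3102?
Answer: -3121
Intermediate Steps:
Function('E')(d) = Add(29, d)
Add(Add(Function('E')(Add(-16, Mul(-1, 15))), Function('N')(17)), s) = Add(Add(Add(29, Add(-16, Mul(-1, 15))), Mul(-1, 17)), -3102) = Add(Add(Add(29, Add(-16, -15)), -17), -3102) = Add(Add(Add(29, -31), -17), -3102) = Add(Add(-2, -17), -3102) = Add(-19, -3102) = -3121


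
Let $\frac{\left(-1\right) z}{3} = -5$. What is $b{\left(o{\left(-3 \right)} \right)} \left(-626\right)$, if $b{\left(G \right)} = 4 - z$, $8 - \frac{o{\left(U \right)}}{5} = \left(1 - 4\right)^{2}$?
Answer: $6886$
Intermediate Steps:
$o{\left(U \right)} = -5$ ($o{\left(U \right)} = 40 - 5 \left(1 - 4\right)^{2} = 40 - 5 \left(-3\right)^{2} = 40 - 45 = -5$)
$z = 15$ ($z = \left(-3\right) \left(-5\right) = 15$)
$b{\left(G \right)} = -11$ ($b{\left(G \right)} = 4 - 15 = -11$)
$b{\left(o{\left(-3 \right)} \right)} \left(-626\right) = \left(-11\right) \left(-626\right) = 6886$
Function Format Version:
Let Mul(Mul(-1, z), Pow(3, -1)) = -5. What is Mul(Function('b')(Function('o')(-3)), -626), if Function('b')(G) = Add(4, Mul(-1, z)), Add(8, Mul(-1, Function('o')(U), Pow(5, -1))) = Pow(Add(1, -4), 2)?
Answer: 6886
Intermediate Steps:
Function('o')(U) = -5 (Function('o')(U) = Add(40, Mul(-5, Pow(Add(1, -4), 2))) = Add(40, Mul(-5, Pow(-3, 2))) = Add(40, Mul(-5, 9)) = Add(40, -45) = -5)
z = 15 (z = Mul(-3, -5) = 15)
Function('b')(G) = -11 (Function('b')(G) = Add(4, Mul(-1, 15)) = Add(4, -15) = -11)
Mul(Function('b')(Function('o')(-3)), -626) = Mul(-11, -626) = 6886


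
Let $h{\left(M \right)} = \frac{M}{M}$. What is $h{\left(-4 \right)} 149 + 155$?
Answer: $304$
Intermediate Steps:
$h{\left(M \right)} = 1$
$h{\left(-4 \right)} 149 + 155 = 1 \cdot 149 + 155 = 149 + 155 = 304$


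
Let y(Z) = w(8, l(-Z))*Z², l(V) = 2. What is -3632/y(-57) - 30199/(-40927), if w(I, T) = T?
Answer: 23793119/132971823 ≈ 0.17893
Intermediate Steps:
y(Z) = 2*Z²
-3632/y(-57) - 30199/(-40927) = -3632/(2*(-57)²) - 30199/(-40927) = -3632/(2*3249) - 30199*(-1/40927) = -3632/6498 + 30199/40927 = -3632*1/6498 + 30199/40927 = -1816/3249 + 30199/40927 = 23793119/132971823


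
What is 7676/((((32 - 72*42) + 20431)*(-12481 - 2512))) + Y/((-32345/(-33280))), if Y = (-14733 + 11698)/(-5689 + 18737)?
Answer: -660306255234004/2758679393538453 ≈ -0.23936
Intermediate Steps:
Y = -3035/13048 ≈ -0.23260
7676/((((32 - 72*42) + 20431)*(-12481 - 2512))) + Y/((-32345/(-33280))) = 7676/((((32 - 72*42) + 20431)*(-12481 - 2512))) - 3035/(13048*((-32345/(-33280)))) = 7676/((((32 - 3024) + 20431)*(-14993))) - 3035/(13048*((-32345*(-1/33280)))) = 7676/(((-2992 + 20431)*(-14993))) - 3035/(13048*6469/6656) = 7676/((17439*(-14993))) - 3035/13048*6656/6469 = 7676/(-261462927) - 2525120/10550939 = 7676*(-1/261462927) - 2525120/10550939 = -7676/261462927 - 2525120/10550939 = -660306255234004/2758679393538453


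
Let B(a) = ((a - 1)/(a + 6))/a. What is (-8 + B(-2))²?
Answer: 3721/64 ≈ 58.141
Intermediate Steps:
B(a) = (-1 + a)/(a*(6 + a)) (B(a) = ((-1 + a)/(6 + a))/a = (-1 + a)/(a*(6 + a)))
(-8 + B(-2))² = (-8 + (-1 - 2)/((-2)*(6 - 2)))² = (-8 - ½*(-3)/4)² = (-8 - ½*¼*(-3))² = (-8 + 3/8)² = (-61/8)² = 3721/64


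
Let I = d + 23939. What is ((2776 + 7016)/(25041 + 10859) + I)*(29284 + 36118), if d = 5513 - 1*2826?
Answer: 15629168130796/8975 ≈ 1.7414e+9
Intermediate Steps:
d = 2687 (d = 5513 - 2826 = 2687)
I = 26626 (I = 2687 + 23939 = 26626)
((2776 + 7016)/(25041 + 10859) + I)*(29284 + 36118) = ((2776 + 7016)/(25041 + 10859) + 26626)*(29284 + 36118) = (9792/35900 + 26626)*65402 = (9792*(1/35900) + 26626)*65402 = (2448/8975 + 26626)*65402 = (238970798/8975)*65402 = 15629168130796/8975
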